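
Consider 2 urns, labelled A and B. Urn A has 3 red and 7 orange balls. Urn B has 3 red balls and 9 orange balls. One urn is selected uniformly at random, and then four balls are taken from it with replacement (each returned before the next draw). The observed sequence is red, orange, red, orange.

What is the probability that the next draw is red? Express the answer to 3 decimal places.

0.278

For each hypothesis, P(data | H) works out to: P(data | urn A) = (3/10)(7/10)(3/10)(7/10) = 0.0441; P(data | urn B) = (3/12)(9/12)(3/12)(9/12) = 0.035156.
The prior-weighted likelihoods are 1/2 · 0.0441 = 0.02205, 1/2 · 0.035156 = 0.017578; summing to 0.039628.
Normalising, the posterior is P(urn A | data) = 0.55642, P(urn B | data) = 0.44358.
Averaging over the posterior, P(red next | data) = (3/10)(0.55642) + (1/4)(0.44358) = 0.27782.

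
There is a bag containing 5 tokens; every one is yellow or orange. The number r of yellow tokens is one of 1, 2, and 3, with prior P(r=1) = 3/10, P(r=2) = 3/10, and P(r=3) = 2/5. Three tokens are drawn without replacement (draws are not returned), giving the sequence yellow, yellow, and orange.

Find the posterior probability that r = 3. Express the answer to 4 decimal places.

0.7273

Compute the likelihood of the observed sequence for each case: P(data | r = 1) = (1/5)(0/4) = 0; P(data | r = 2) = (2/5)(1/4)(3/3) = 1/10; P(data | r = 3) = (3/5)(2/4)(2/3) = 1/5.
The prior-weighted likelihoods are 3/10 · 0 = 0, 3/10 · 1/10 = 3/100, 2/5 · 1/5 = 2/25; summing to 11/100.
By Bayes' rule, P(r = 3 | data) = (2/25) / (11/100) = 8/11.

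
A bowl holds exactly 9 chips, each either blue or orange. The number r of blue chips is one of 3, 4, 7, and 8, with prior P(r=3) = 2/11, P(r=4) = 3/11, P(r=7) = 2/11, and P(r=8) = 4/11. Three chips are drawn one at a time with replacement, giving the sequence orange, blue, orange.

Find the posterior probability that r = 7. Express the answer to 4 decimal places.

For each hypothesis, P(data | H) works out to: P(data | r = 3) = (6/9)(3/9)(6/9) = 0.14815; P(data | r = 4) = (5/9)(4/9)(5/9) = 0.13717; P(data | r = 7) = (2/9)(7/9)(2/9) = 0.038409; P(data | r = 8) = (1/9)(8/9)(1/9) = 0.010974.
Multiplying each by its prior: 2/11 · 0.14815 = 0.026936, 3/11 · 0.13717 = 0.037411, 2/11 · 0.038409 = 0.0069834, 4/11 · 0.010974 = 0.0039905; with total 0.075321.
So P(r = 7 | data) = (0.0069834) / (0.075321) = 0.092715.

0.0927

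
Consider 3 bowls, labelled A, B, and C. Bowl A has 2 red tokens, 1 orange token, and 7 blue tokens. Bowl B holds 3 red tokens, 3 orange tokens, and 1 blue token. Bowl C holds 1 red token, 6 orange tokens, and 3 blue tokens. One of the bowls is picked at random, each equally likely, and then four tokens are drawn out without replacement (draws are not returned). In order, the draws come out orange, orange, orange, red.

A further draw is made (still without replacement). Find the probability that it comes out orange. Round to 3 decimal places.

0.263

Under each hypothesis, the probability of the observed sequence is: P(data | bowl A) = (1/10)(0/9) = 0; P(data | bowl B) = (3/7)(2/6)(1/5)(3/4) = 0.021429; P(data | bowl C) = (6/10)(5/9)(4/8)(1/7) = 0.02381.
Multiplying each by its prior: 1/3 · 0 = 0, 1/3 · 0.021429 = 0.0071429, 1/3 · 0.02381 = 0.0079365; with total 0.015079.
Normalising, the posterior is P(bowl A | data) = 0, P(bowl B | data) = 0.47368, P(bowl C | data) = 0.52632.
So P(orange next | data) = Σ P(orange next | H) P(H | data) = (0)(0.47368) + (1/2)(0.52632) = 0.26316.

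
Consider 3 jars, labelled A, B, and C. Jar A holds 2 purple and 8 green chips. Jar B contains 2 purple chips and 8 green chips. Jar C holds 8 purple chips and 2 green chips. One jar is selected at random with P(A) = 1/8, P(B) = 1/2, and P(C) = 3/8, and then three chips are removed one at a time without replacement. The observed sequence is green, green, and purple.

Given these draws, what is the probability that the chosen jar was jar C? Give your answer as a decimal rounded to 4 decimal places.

0.0789

The likelihood of the observed sequence under each hypothesis: P(data | jar A) = (8/10)(7/9)(2/8) = 7/45; P(data | jar B) = (8/10)(7/9)(2/8) = 7/45; P(data | jar C) = (2/10)(1/9)(8/8) = 1/45.
The prior-weighted likelihoods are 1/8 · 7/45 = 7/360, 1/2 · 7/45 = 7/90, 3/8 · 1/45 = 1/120; with total 19/180.
By Bayes' rule, P(jar C | data) = (1/120) / (19/180) = 3/38.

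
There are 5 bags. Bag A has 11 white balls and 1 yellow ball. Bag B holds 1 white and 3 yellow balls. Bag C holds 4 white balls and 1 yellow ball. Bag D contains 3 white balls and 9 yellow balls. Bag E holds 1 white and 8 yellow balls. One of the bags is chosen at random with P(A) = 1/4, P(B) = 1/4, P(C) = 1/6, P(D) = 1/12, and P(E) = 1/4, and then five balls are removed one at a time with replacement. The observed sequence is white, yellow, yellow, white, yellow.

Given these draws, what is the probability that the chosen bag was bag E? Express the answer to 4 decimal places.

0.1817

The likelihood of the observed sequence under each hypothesis: P(data | bag A) = (11/12)(1/12)(1/12)(11/12)(1/12) = 0.00048627; P(data | bag B) = (1/4)(3/4)(3/4)(1/4)(3/4) = 0.026367; P(data | bag C) = (4/5)(1/5)(1/5)(4/5)(1/5) = 0.00512; P(data | bag D) = (3/12)(9/12)(9/12)(3/12)(9/12) = 0.026367; P(data | bag E) = (1/9)(8/9)(8/9)(1/9)(8/9) = 0.0086708.
Multiplying each by its prior: 1/4 · 0.00048627 = 0.00012157, 1/4 · 0.026367 = 0.0065918, 1/6 · 0.00512 = 0.00085333, 1/12 · 0.026367 = 0.0021973, 1/4 · 0.0086708 = 0.0021677; these sum to 0.011932.
Hence P(bag E | data) = (0.0021677) / (0.011932) = 0.18168.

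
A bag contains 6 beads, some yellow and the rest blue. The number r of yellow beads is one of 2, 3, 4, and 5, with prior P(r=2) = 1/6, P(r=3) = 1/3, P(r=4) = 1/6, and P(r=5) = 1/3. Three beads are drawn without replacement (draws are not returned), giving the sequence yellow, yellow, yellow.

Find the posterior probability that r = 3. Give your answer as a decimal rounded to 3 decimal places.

0.077

Under each hypothesis, the probability of the observed sequence is: P(data | r = 2) = (2/6)(1/5)(0/4) = 0; P(data | r = 3) = (3/6)(2/5)(1/4) = 1/20; P(data | r = 4) = (4/6)(3/5)(2/4) = 1/5; P(data | r = 5) = (5/6)(4/5)(3/4) = 1/2.
The prior-weighted likelihoods are 1/6 · 0 = 0, 1/3 · 1/20 = 1/60, 1/6 · 1/5 = 1/30, 1/3 · 1/2 = 1/6; these sum to 13/60.
By Bayes' rule, P(r = 3 | data) = (1/60) / (13/60) = 1/13.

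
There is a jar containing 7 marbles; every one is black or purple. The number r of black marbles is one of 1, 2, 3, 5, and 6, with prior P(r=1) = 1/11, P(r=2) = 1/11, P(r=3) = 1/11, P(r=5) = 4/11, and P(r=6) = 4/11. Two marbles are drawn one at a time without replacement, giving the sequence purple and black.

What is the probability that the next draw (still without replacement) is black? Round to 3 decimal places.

0.683

The likelihood of the observed sequence under each hypothesis: P(data | r = 1) = (6/7)(1/6) = 1/7; P(data | r = 2) = (5/7)(2/6) = 5/21; P(data | r = 3) = (4/7)(3/6) = 2/7; P(data | r = 5) = (2/7)(5/6) = 5/21; P(data | r = 6) = (1/7)(6/6) = 1/7.
The prior-weighted likelihoods are 1/11 · 1/7 = 1/77, 1/11 · 5/21 = 5/231, 1/11 · 2/7 = 2/77, 4/11 · 5/21 = 20/231, 4/11 · 1/7 = 4/77; these sum to 46/231.
The posterior is then P(r = 1 | data) = 3/46, P(r = 2 | data) = 5/46, P(r = 3 | data) = 3/23, P(r = 5 | data) = 10/23, P(r = 6 | data) = 6/23.
Averaging over the posterior, P(black next | data) = (0)(3/46) + (1/5)(5/46) + (2/5)(3/23) + (4/5)(10/23) + (1)(6/23) = 157/230.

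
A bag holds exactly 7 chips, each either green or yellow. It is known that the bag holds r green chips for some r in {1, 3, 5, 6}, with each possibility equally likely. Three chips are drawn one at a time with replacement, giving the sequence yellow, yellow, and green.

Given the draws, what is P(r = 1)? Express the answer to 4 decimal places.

0.3273

The likelihood of the observed sequence under each hypothesis: P(data | r = 1) = (6/7)(6/7)(1/7) = 36/343; P(data | r = 3) = (4/7)(4/7)(3/7) = 48/343; P(data | r = 5) = (2/7)(2/7)(5/7) = 20/343; P(data | r = 6) = (1/7)(1/7)(6/7) = 6/343.
Weighting by the prior gives 1/4 · 36/343 = 9/343, 1/4 · 48/343 = 12/343, 1/4 · 20/343 = 5/343, 1/4 · 6/343 = 3/686; these sum to 55/686.
Therefore the posterior P(r = 1 | data) = (9/343) / (55/686) = 18/55.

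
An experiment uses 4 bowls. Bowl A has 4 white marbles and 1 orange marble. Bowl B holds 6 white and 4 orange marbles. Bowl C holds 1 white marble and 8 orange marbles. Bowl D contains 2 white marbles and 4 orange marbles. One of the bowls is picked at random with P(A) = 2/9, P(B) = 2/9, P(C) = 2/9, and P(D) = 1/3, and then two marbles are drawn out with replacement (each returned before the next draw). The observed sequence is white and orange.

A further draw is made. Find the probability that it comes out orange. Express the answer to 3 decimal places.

For each hypothesis, P(data | H) works out to: P(data | bowl A) = (4/5)(1/5) = 0.16; P(data | bowl B) = (6/10)(4/10) = 0.24; P(data | bowl C) = (1/9)(8/9) = 0.098765; P(data | bowl D) = (2/6)(4/6) = 0.22222.
The prior-weighted likelihoods are 2/9 · 0.16 = 0.035556, 2/9 · 0.24 = 0.053333, 2/9 · 0.098765 = 0.021948, 1/3 · 0.22222 = 0.074074; with total 0.18491.
The posterior is then P(bowl A | data) = 0.19228, P(bowl B | data) = 0.28843, P(bowl C | data) = 0.11869, P(bowl D | data) = 0.40059.
Averaging over the posterior, P(orange next | data) = (1/5)(0.19228) + (2/5)(0.28843) + (8/9)(0.11869) + (2/3)(0.40059) = 0.5264.

0.526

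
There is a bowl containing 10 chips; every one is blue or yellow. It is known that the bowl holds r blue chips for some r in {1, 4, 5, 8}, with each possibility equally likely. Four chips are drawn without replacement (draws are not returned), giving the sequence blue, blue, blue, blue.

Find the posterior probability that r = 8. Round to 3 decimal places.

0.921

For each hypothesis, P(data | H) works out to: P(data | r = 1) = (1/10)(0/9) = 0; P(data | r = 4) = (4/10)(3/9)(2/8)(1/7) = 1/210; P(data | r = 5) = (5/10)(4/9)(3/8)(2/7) = 1/42; P(data | r = 8) = (8/10)(7/9)(6/8)(5/7) = 1/3.
Weighting by the prior gives 1/4 · 0 = 0, 1/4 · 1/210 = 1/840, 1/4 · 1/42 = 1/168, 1/4 · 1/3 = 1/12; summing to 19/210.
Therefore the posterior P(r = 8 | data) = (1/12) / (19/210) = 35/38.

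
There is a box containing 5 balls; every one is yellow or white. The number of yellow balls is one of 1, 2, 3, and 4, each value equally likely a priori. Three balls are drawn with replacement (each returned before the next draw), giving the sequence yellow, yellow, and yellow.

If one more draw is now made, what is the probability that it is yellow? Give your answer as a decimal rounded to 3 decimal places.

Under each hypothesis, the probability of the observed sequence is: P(data | r = 1) = (1/5)(1/5)(1/5) = 1/125; P(data | r = 2) = (2/5)(2/5)(2/5) = 8/125; P(data | r = 3) = (3/5)(3/5)(3/5) = 27/125; P(data | r = 4) = (4/5)(4/5)(4/5) = 64/125.
The prior-weighted likelihoods are 1/4 · 1/125 = 1/500, 1/4 · 8/125 = 2/125, 1/4 · 27/125 = 27/500, 1/4 · 64/125 = 16/125; summing to 1/5.
The posterior is then P(r = 1 | data) = 1/100, P(r = 2 | data) = 2/25, P(r = 3 | data) = 27/100, P(r = 4 | data) = 16/25.
So P(yellow next | data) = Σ P(yellow next | H) P(H | data) = (1/5)(1/100) + (2/5)(2/25) + (3/5)(27/100) + (4/5)(16/25) = 177/250.

0.708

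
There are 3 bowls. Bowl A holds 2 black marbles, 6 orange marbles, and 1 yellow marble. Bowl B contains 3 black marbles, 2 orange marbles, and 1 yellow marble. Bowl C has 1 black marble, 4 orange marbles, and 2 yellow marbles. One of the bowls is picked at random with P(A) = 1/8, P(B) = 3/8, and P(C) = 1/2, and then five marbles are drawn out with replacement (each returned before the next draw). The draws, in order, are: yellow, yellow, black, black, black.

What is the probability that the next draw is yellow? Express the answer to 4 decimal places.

For each hypothesis, P(data | H) works out to: P(data | bowl A) = (1/9)(1/9)(2/9)(2/9)(2/9) = 0.00013548; P(data | bowl B) = (1/6)(1/6)(3/6)(3/6)(3/6) = 0.0034722; P(data | bowl C) = (2/7)(2/7)(1/7)(1/7)(1/7) = 0.000238.
The prior-weighted likelihoods are 1/8 · 0.00013548 = 1.6935e-05, 3/8 · 0.0034722 = 0.0013021, 1/2 · 0.000238 = 0.000119; these sum to 0.001438.
Dividing through by the total gives posterior P(bowl A | data) = 0.011777, P(bowl B | data) = 0.90547, P(bowl C | data) = 0.082752.
The predictive probability is P(yellow next | data) = (1/9)(0.011777) + (1/6)(0.90547) + (2/7)(0.082752) = 0.17586.

0.1759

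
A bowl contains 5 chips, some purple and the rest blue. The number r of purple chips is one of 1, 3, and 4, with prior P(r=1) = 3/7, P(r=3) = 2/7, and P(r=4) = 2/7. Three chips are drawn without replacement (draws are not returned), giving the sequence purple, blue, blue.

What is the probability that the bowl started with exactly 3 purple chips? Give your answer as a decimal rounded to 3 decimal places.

For each hypothesis, P(data | H) works out to: P(data | r = 1) = (1/5)(4/4)(3/3) = 1/5; P(data | r = 3) = (3/5)(2/4)(1/3) = 1/10; P(data | r = 4) = (4/5)(1/4)(0/3) = 0.
Weighting by the prior gives 3/7 · 1/5 = 3/35, 2/7 · 1/10 = 1/35, 2/7 · 0 = 0; with total 4/35.
Therefore the posterior P(r = 3 | data) = (1/35) / (4/35) = 1/4.

0.250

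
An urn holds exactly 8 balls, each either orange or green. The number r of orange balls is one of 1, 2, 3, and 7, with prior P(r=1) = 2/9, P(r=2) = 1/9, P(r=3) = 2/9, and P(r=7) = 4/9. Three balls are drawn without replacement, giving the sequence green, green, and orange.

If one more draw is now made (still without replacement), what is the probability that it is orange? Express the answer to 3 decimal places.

The likelihood of the observed sequence under each hypothesis: P(data | r = 1) = (7/8)(6/7)(1/6) = 1/8; P(data | r = 2) = (6/8)(5/7)(2/6) = 5/28; P(data | r = 3) = (5/8)(4/7)(3/6) = 5/28; P(data | r = 7) = (1/8)(0/7) = 0.
Weighting by the prior gives 2/9 · 1/8 = 1/36, 1/9 · 5/28 = 5/252, 2/9 · 5/28 = 5/126, 4/9 · 0 = 0; with total 11/126.
Normalising, the posterior is P(r = 1 | data) = 7/22, P(r = 2 | data) = 5/22, P(r = 3 | data) = 5/11, P(r = 7 | data) = 0.
The predictive probability is P(orange next | data) = (0)(7/22) + (1/5)(5/22) + (2/5)(5/11) = 5/22.

0.227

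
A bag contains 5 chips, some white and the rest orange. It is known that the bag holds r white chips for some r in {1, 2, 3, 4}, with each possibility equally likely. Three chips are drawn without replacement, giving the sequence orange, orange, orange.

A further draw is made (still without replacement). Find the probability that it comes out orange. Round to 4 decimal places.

0.4000

For each hypothesis, P(data | H) works out to: P(data | r = 1) = (4/5)(3/4)(2/3) = 2/5; P(data | r = 2) = (3/5)(2/4)(1/3) = 1/10; P(data | r = 3) = (2/5)(1/4)(0/3) = 0; P(data | r = 4) = (1/5)(0/4) = 0.
The prior-weighted likelihoods are 1/4 · 2/5 = 1/10, 1/4 · 1/10 = 1/40, 1/4 · 0 = 0, 1/4 · 0 = 0; these sum to 1/8.
Normalising, the posterior is P(r = 1 | data) = 4/5, P(r = 2 | data) = 1/5, P(r = 3 | data) = 0, P(r = 4 | data) = 0.
Averaging over the posterior, P(orange next | data) = (1/2)(4/5) + (0)(1/5) = 2/5.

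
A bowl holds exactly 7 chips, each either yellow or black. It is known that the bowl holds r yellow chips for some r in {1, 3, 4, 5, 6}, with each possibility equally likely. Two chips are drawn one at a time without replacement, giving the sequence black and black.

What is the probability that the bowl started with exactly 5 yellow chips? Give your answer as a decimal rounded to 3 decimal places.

0.040

For each hypothesis, P(data | H) works out to: P(data | r = 1) = (6/7)(5/6) = 5/7; P(data | r = 3) = (4/7)(3/6) = 2/7; P(data | r = 4) = (3/7)(2/6) = 1/7; P(data | r = 5) = (2/7)(1/6) = 1/21; P(data | r = 6) = (1/7)(0/6) = 0.
The prior-weighted likelihoods are 1/5 · 5/7 = 1/7, 1/5 · 2/7 = 2/35, 1/5 · 1/7 = 1/35, 1/5 · 1/21 = 1/105, 1/5 · 0 = 0; these sum to 5/21.
By Bayes' rule, P(r = 5 | data) = (1/105) / (5/21) = 1/25.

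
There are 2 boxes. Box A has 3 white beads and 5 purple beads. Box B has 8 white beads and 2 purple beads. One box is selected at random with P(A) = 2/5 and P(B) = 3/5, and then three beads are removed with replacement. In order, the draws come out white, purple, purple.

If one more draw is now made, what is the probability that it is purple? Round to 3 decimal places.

0.520

Under each hypothesis, the probability of the observed sequence is: P(data | box A) = (3/8)(5/8)(5/8) = 0.14648; P(data | box B) = (8/10)(2/10)(2/10) = 0.032.
Multiplying each by its prior: 2/5 · 0.14648 = 0.058594, 3/5 · 0.032 = 0.0192; these sum to 0.077794.
Dividing through by the total gives posterior P(box A | data) = 0.75319, P(box B | data) = 0.24681.
Averaging over the posterior, P(purple next | data) = (5/8)(0.75319) + (1/5)(0.24681) = 0.52011.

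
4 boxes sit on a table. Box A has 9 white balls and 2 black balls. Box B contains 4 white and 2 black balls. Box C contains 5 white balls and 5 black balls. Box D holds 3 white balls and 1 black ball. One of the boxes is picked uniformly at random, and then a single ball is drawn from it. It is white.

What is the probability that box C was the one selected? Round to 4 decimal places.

Compute the likelihood of this draw for each case: P(data | box A) = (9/11) = 9/11; P(data | box B) = (4/6) = 2/3; P(data | box C) = (5/10) = 1/2; P(data | box D) = (3/4) = 3/4.
Multiplying each by its prior: 1/4 · 9/11 = 9/44, 1/4 · 2/3 = 1/6, 1/4 · 1/2 = 1/8, 1/4 · 3/4 = 3/16; these sum to 361/528.
Hence P(box C | data) = (1/8) / (361/528) = 66/361.

0.1828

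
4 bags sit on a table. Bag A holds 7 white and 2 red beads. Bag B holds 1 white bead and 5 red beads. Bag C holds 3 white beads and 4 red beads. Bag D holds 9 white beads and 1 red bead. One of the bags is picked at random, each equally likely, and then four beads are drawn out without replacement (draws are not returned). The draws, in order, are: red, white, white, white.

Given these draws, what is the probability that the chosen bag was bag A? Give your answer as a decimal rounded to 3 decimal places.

The likelihood of the observed sequence under each hypothesis: P(data | bag A) = (2/9)(7/8)(6/7)(5/6) = 0.13889; P(data | bag B) = (5/6)(1/5)(0/4) = 0; P(data | bag C) = (4/7)(3/6)(2/5)(1/4) = 0.028571; P(data | bag D) = (1/10)(9/9)(8/8)(7/7) = 0.1.
The prior-weighted likelihoods are 1/4 · 0.13889 = 0.034722, 1/4 · 0 = 0, 1/4 · 0.028571 = 0.0071429, 1/4 · 0.1 = 0.025; summing to 0.066865.
Hence P(bag A | data) = (0.034722) / (0.066865) = 0.51929.

0.519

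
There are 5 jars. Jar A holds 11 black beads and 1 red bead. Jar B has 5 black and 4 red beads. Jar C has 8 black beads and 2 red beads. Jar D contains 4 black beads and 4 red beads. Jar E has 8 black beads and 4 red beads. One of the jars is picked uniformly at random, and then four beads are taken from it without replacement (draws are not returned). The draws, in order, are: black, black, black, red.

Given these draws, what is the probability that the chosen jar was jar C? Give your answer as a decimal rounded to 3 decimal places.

0.286

The likelihood of the observed sequence under each hypothesis: P(data | jar A) = (11/12)(10/11)(9/10)(1/9) = 0.083333; P(data | jar B) = (5/9)(4/8)(3/7)(4/6) = 0.079365; P(data | jar C) = (8/10)(7/9)(6/8)(2/7) = 0.13333; P(data | jar D) = (4/8)(3/7)(2/6)(4/5) = 0.057143; P(data | jar E) = (8/12)(7/11)(6/10)(4/9) = 0.11313.
The prior-weighted likelihoods are 1/5 · 0.083333 = 0.016667, 1/5 · 0.079365 = 0.015873, 1/5 · 0.13333 = 0.026667, 1/5 · 0.057143 = 0.011429, 1/5 · 0.11313 = 0.022626; summing to 0.093261.
By Bayes' rule, P(jar C | data) = (0.026667) / (0.093261) = 0.28594.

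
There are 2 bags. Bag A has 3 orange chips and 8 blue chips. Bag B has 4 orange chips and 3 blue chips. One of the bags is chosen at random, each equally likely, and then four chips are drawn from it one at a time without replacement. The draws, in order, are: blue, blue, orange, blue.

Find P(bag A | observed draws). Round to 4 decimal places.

The likelihood of the observed sequence under each hypothesis: P(data | bag A) = (8/11)(7/10)(3/9)(6/8) = 7/55; P(data | bag B) = (3/7)(2/6)(4/5)(1/4) = 1/35.
Multiplying each by its prior: 1/2 · 7/55 = 7/110, 1/2 · 1/35 = 1/70; these sum to 6/77.
Hence P(bag A | data) = (7/110) / (6/77) = 49/60.

0.8167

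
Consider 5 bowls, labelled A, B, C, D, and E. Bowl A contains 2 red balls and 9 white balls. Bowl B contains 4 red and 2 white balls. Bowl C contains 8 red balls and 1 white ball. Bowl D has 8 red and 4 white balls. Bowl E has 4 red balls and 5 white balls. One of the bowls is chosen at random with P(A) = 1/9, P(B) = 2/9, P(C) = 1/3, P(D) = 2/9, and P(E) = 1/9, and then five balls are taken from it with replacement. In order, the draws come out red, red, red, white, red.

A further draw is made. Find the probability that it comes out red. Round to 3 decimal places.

For each hypothesis, P(data | H) works out to: P(data | bowl A) = (2/11)(2/11)(2/11)(9/11)(2/11) = 0.00089413; P(data | bowl B) = (4/6)(4/6)(4/6)(2/6)(4/6) = 0.065844; P(data | bowl C) = (8/9)(8/9)(8/9)(1/9)(8/9) = 0.069366; P(data | bowl D) = (8/12)(8/12)(8/12)(4/12)(8/12) = 0.065844; P(data | bowl E) = (4/9)(4/9)(4/9)(5/9)(4/9) = 0.021677.
Multiplying each by its prior: 1/9 · 0.00089413 = 9.9347e-05, 2/9 · 0.065844 = 0.014632, 1/3 · 0.069366 = 0.023122, 2/9 · 0.065844 = 0.014632, 1/9 · 0.021677 = 0.0024085; summing to 0.054894.
The posterior is then P(bowl A | data) = 0.0018098, P(bowl B | data) = 0.26655, P(bowl C | data) = 0.42121, P(bowl D | data) = 0.26655, P(bowl E | data) = 0.043876.
The predictive probability is P(red next | data) = (2/11)(0.0018098) + (2/3)(0.26655) + (8/9)(0.42121) + (2/3)(0.26655) + (4/9)(0.043876) = 0.74964.

0.750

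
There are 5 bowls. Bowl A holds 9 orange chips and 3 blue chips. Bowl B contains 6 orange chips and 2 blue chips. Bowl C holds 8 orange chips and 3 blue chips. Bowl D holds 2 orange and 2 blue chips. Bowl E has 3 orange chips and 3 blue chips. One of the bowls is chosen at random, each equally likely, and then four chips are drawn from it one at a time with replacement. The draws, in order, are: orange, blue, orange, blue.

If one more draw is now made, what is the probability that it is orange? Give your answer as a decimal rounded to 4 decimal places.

Under each hypothesis, the probability of the observed sequence is: P(data | bowl A) = (9/12)(3/12)(9/12)(3/12) = 0.035156; P(data | bowl B) = (6/8)(2/8)(6/8)(2/8) = 0.035156; P(data | bowl C) = (8/11)(3/11)(8/11)(3/11) = 0.039342; P(data | bowl D) = (2/4)(2/4)(2/4)(2/4) = 0.0625; P(data | bowl E) = (3/6)(3/6)(3/6)(3/6) = 0.0625.
The prior-weighted likelihoods are 1/5 · 0.035156 = 0.0070313, 1/5 · 0.035156 = 0.0070313, 1/5 · 0.039342 = 0.0078683, 1/5 · 0.0625 = 0.0125, 1/5 · 0.0625 = 0.0125; with total 0.046931.
The posterior is then P(bowl A | data) = 0.14982, P(bowl B | data) = 0.14982, P(bowl C | data) = 0.16766, P(bowl D | data) = 0.26635, P(bowl E | data) = 0.26635.
Averaging over the posterior, P(orange next | data) = (3/4)(0.14982) + (3/4)(0.14982) + (8/11)(0.16766) + (1/2)(0.26635) + (1/2)(0.26635) = 0.61301.

0.6130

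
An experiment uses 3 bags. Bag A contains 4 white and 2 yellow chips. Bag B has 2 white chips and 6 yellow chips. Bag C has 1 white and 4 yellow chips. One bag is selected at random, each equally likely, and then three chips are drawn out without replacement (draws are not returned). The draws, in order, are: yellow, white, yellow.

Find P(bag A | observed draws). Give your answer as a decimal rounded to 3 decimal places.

0.150

Under each hypothesis, the probability of the observed sequence is: P(data | bag A) = (2/6)(4/5)(1/4) = 0.066667; P(data | bag B) = (6/8)(2/7)(5/6) = 0.17857; P(data | bag C) = (4/5)(1/4)(3/3) = 0.2.
Multiplying each by its prior: 1/3 · 0.066667 = 0.022222, 1/3 · 0.17857 = 0.059524, 1/3 · 0.2 = 0.066667; these sum to 0.14841.
Therefore the posterior P(bag A | data) = (0.022222) / (0.14841) = 0.14973.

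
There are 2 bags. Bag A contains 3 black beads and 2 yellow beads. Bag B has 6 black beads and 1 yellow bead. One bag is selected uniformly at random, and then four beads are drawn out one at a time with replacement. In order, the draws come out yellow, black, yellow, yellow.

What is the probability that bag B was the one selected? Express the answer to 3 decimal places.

0.061

Compute the likelihood of the observed sequence for each case: P(data | bag A) = (2/5)(3/5)(2/5)(2/5) = 0.0384; P(data | bag B) = (1/7)(6/7)(1/7)(1/7) = 0.002499.
The prior-weighted likelihoods are 1/2 · 0.0384 = 0.0192, 1/2 · 0.002499 = 0.0012495; summing to 0.020449.
Therefore the posterior P(bag B | data) = (0.0012495) / (0.020449) = 0.061101.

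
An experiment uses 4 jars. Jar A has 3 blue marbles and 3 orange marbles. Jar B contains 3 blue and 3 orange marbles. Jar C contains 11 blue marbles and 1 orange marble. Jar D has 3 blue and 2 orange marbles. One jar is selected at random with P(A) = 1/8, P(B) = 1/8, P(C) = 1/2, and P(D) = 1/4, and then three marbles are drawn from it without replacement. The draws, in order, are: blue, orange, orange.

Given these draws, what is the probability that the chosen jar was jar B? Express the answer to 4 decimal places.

0.3000

The likelihood of the observed sequence under each hypothesis: P(data | jar A) = (3/6)(3/5)(2/4) = 3/20; P(data | jar B) = (3/6)(3/5)(2/4) = 3/20; P(data | jar C) = (11/12)(1/11)(0/10) = 0; P(data | jar D) = (3/5)(2/4)(1/3) = 1/10.
The prior-weighted likelihoods are 1/8 · 3/20 = 3/160, 1/8 · 3/20 = 3/160, 1/2 · 0 = 0, 1/4 · 1/10 = 1/40; these sum to 1/16.
Therefore the posterior P(jar B | data) = (3/160) / (1/16) = 3/10.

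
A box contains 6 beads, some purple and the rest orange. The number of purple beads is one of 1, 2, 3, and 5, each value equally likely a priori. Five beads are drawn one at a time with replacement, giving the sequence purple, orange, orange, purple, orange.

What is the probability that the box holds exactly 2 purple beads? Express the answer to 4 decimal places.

0.3945

Under each hypothesis, the probability of the observed sequence is: P(data | r = 1) = (1/6)(5/6)(5/6)(1/6)(5/6) = 0.016075; P(data | r = 2) = (2/6)(4/6)(4/6)(2/6)(4/6) = 0.032922; P(data | r = 3) = (3/6)(3/6)(3/6)(3/6)(3/6) = 0.03125; P(data | r = 5) = (5/6)(1/6)(1/6)(5/6)(1/6) = 0.003215.
Multiplying each by its prior: 1/4 · 0.016075 = 0.0040188, 1/4 · 0.032922 = 0.0082305, 1/4 · 0.03125 = 0.0078125, 1/4 · 0.003215 = 0.00080376; with total 0.020865.
By Bayes' rule, P(r = 2 | data) = (0.0082305) / (0.020865) = 0.39445.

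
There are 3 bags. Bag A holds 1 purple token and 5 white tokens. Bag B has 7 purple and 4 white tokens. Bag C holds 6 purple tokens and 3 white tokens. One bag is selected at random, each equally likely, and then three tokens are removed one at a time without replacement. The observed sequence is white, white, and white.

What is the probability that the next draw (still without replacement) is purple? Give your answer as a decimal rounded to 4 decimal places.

The likelihood of the observed sequence under each hypothesis: P(data | bag A) = (5/6)(4/5)(3/4) = 0.5; P(data | bag B) = (4/11)(3/10)(2/9) = 0.024242; P(data | bag C) = (3/9)(2/8)(1/7) = 0.011905.
Weighting by the prior gives 1/3 · 0.5 = 0.16667, 1/3 · 0.024242 = 0.0080808, 1/3 · 0.011905 = 0.0039683; with total 0.17872.
Normalising, the posterior is P(bag A | data) = 0.93258, P(bag B | data) = 0.045216, P(bag C | data) = 0.022204.
So P(purple next | data) = Σ P(purple next | H) P(H | data) = (1/3)(0.93258) + (7/8)(0.045216) + (1)(0.022204) = 0.37263.

0.3726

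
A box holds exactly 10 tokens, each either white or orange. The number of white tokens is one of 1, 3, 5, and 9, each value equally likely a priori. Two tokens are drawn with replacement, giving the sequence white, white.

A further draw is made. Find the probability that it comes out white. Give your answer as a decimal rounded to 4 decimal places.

For each hypothesis, P(data | H) works out to: P(data | r = 1) = (1/10)(1/10) = 1/100; P(data | r = 3) = (3/10)(3/10) = 9/100; P(data | r = 5) = (5/10)(5/10) = 1/4; P(data | r = 9) = (9/10)(9/10) = 81/100.
The prior-weighted likelihoods are 1/4 · 1/100 = 1/400, 1/4 · 9/100 = 9/400, 1/4 · 1/4 = 1/16, 1/4 · 81/100 = 81/400; with total 29/100.
Dividing through by the total gives posterior P(r = 1 | data) = 1/116, P(r = 3 | data) = 9/116, P(r = 5 | data) = 25/116, P(r = 9 | data) = 81/116.
The predictive probability is P(white next | data) = (1/10)(1/116) + (3/10)(9/116) + (1/2)(25/116) + (9/10)(81/116) = 441/580.

0.7603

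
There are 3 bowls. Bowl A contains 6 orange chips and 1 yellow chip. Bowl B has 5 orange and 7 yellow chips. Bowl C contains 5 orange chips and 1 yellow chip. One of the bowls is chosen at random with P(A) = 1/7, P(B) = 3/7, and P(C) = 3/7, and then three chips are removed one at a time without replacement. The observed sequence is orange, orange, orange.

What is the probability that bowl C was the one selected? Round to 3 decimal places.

Compute the likelihood of the observed sequence for each case: P(data | bowl A) = (6/7)(5/6)(4/5) = 4/7; P(data | bowl B) = (5/12)(4/11)(3/10) = 1/22; P(data | bowl C) = (5/6)(4/5)(3/4) = 1/2.
Multiplying each by its prior: 1/7 · 4/7 = 4/49, 3/7 · 1/22 = 3/154, 3/7 · 1/2 = 3/14; these sum to 170/539.
By Bayes' rule, P(bowl C | data) = (3/14) / (170/539) = 231/340.

0.679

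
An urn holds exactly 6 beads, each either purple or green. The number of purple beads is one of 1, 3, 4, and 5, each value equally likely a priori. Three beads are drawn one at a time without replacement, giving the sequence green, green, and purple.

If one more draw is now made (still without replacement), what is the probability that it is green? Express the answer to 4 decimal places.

Under each hypothesis, the probability of the observed sequence is: P(data | r = 1) = (5/6)(4/5)(1/4) = 1/6; P(data | r = 3) = (3/6)(2/5)(3/4) = 3/20; P(data | r = 4) = (2/6)(1/5)(4/4) = 1/15; P(data | r = 5) = (1/6)(0/5) = 0.
Multiplying each by its prior: 1/4 · 1/6 = 1/24, 1/4 · 3/20 = 3/80, 1/4 · 1/15 = 1/60, 1/4 · 0 = 0; with total 23/240.
The posterior is then P(r = 1 | data) = 10/23, P(r = 3 | data) = 9/23, P(r = 4 | data) = 4/23, P(r = 5 | data) = 0.
The predictive probability is P(green next | data) = (1)(10/23) + (1/3)(9/23) + (0)(4/23) = 13/23.

0.5652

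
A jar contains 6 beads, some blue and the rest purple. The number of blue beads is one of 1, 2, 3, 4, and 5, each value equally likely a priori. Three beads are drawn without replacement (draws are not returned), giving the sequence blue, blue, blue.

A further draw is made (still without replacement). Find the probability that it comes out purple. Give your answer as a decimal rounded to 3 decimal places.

Compute the likelihood of the observed sequence for each case: P(data | r = 1) = (1/6)(0/5) = 0; P(data | r = 2) = (2/6)(1/5)(0/4) = 0; P(data | r = 3) = (3/6)(2/5)(1/4) = 1/20; P(data | r = 4) = (4/6)(3/5)(2/4) = 1/5; P(data | r = 5) = (5/6)(4/5)(3/4) = 1/2.
Weighting by the prior gives 1/5 · 0 = 0, 1/5 · 0 = 0, 1/5 · 1/20 = 1/100, 1/5 · 1/5 = 1/25, 1/5 · 1/2 = 1/10; these sum to 3/20.
Normalising, the posterior is P(r = 1 | data) = 0, P(r = 2 | data) = 0, P(r = 3 | data) = 1/15, P(r = 4 | data) = 4/15, P(r = 5 | data) = 2/3.
So P(purple next | data) = Σ P(purple next | H) P(H | data) = (1)(1/15) + (2/3)(4/15) + (1/3)(2/3) = 7/15.

0.467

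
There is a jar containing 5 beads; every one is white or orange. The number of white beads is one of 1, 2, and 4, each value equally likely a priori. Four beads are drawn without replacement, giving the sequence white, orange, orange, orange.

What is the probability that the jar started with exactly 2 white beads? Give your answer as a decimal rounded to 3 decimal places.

For each hypothesis, P(data | H) works out to: P(data | r = 1) = (1/5)(4/4)(3/3)(2/2) = 1/5; P(data | r = 2) = (2/5)(3/4)(2/3)(1/2) = 1/10; P(data | r = 4) = (4/5)(1/4)(0/3) = 0.
The prior-weighted likelihoods are 1/3 · 1/5 = 1/15, 1/3 · 1/10 = 1/30, 1/3 · 0 = 0; with total 1/10.
By Bayes' rule, P(r = 2 | data) = (1/30) / (1/10) = 1/3.

0.333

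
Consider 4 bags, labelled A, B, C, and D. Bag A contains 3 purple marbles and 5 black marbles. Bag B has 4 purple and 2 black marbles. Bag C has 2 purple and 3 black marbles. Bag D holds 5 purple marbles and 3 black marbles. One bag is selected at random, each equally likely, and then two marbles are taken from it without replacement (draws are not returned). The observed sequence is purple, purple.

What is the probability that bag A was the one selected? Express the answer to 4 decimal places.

The likelihood of the observed sequence under each hypothesis: P(data | bag A) = (3/8)(2/7) = 3/28; P(data | bag B) = (4/6)(3/5) = 2/5; P(data | bag C) = (2/5)(1/4) = 1/10; P(data | bag D) = (5/8)(4/7) = 5/14.
Multiplying each by its prior: 1/4 · 3/28 = 3/112, 1/4 · 2/5 = 1/10, 1/4 · 1/10 = 1/40, 1/4 · 5/14 = 5/56; these sum to 27/112.
By Bayes' rule, P(bag A | data) = (3/112) / (27/112) = 1/9.

0.1111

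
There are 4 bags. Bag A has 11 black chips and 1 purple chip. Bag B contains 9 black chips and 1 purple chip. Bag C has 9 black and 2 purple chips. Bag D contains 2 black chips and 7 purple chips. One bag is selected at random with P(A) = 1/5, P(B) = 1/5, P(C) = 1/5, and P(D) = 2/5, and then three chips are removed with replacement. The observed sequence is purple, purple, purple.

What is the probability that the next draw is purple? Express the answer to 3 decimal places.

0.773

The likelihood of the observed sequence under each hypothesis: P(data | bag A) = (1/12)(1/12)(1/12) = 0.0005787; P(data | bag B) = (1/10)(1/10)(1/10) = 0.001; P(data | bag C) = (2/11)(2/11)(2/11) = 0.0060105; P(data | bag D) = (7/9)(7/9)(7/9) = 0.47051.
Multiplying each by its prior: 1/5 · 0.0005787 = 0.00011574, 1/5 · 0.001 = 0.0002, 1/5 · 0.0060105 = 0.0012021, 2/5 · 0.47051 = 0.1882; these sum to 0.18972.
The posterior is then P(bag A | data) = 0.00061006, P(bag B | data) = 0.0010542, P(bag C | data) = 0.0063362, P(bag D | data) = 0.992.
So P(purple next | data) = Σ P(purple next | H) P(H | data) = (1/12)(0.00061006) + (1/10)(0.0010542) + (2/11)(0.0063362) + (7/9)(0.992) = 0.77286.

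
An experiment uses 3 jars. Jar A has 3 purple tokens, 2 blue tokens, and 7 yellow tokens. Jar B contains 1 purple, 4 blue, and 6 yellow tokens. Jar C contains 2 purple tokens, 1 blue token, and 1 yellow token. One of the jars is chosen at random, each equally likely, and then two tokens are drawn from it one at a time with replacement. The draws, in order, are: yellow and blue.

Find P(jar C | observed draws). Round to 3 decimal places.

0.175

For each hypothesis, P(data | H) works out to: P(data | jar A) = (7/12)(2/12) = 0.097222; P(data | jar B) = (6/11)(4/11) = 0.19835; P(data | jar C) = (1/4)(1/4) = 0.0625.
Multiplying each by its prior: 1/3 · 0.097222 = 0.032407, 1/3 · 0.19835 = 0.066116, 1/3 · 0.0625 = 0.020833; summing to 0.11936.
So P(jar C | data) = (0.020833) / (0.11936) = 0.17455.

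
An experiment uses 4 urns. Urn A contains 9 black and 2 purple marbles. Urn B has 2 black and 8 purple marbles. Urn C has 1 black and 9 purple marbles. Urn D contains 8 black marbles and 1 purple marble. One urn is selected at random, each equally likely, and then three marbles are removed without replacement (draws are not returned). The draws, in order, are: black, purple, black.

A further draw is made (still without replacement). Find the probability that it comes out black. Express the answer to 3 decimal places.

0.855

The likelihood of the observed sequence under each hypothesis: P(data | urn A) = (9/11)(2/10)(8/9) = 8/55; P(data | urn B) = (2/10)(8/9)(1/8) = 1/45; P(data | urn C) = (1/10)(9/9)(0/8) = 0; P(data | urn D) = (8/9)(1/8)(7/7) = 1/9.
Multiplying each by its prior: 1/4 · 8/55 = 2/55, 1/4 · 1/45 = 1/180, 1/4 · 0 = 0, 1/4 · 1/9 = 1/36; summing to 23/330.
Normalising, the posterior is P(urn A | data) = 12/23, P(urn B | data) = 11/138, P(urn C | data) = 0, P(urn D | data) = 55/138.
Averaging over the posterior, P(black next | data) = (7/8)(12/23) + (0)(11/138) + (1)(55/138) = 59/69.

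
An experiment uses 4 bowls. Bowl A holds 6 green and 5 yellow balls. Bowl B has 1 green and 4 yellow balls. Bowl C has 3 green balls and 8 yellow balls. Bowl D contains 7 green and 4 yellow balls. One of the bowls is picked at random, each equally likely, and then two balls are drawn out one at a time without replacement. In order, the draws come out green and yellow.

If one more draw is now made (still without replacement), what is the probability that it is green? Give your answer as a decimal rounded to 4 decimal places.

0.3910

For each hypothesis, P(data | H) works out to: P(data | bowl A) = (6/11)(5/10) = 3/11; P(data | bowl B) = (1/5)(4/4) = 1/5; P(data | bowl C) = (3/11)(8/10) = 12/55; P(data | bowl D) = (7/11)(4/10) = 14/55.
The prior-weighted likelihoods are 1/4 · 3/11 = 3/44, 1/4 · 1/5 = 1/20, 1/4 · 12/55 = 3/55, 1/4 · 14/55 = 7/110; summing to 13/55.
The posterior is then P(bowl A | data) = 15/52, P(bowl B | data) = 11/52, P(bowl C | data) = 3/13, P(bowl D | data) = 7/26.
Averaging over the posterior, P(green next | data) = (5/9)(15/52) + (0)(11/52) + (2/9)(3/13) + (2/3)(7/26) = 61/156.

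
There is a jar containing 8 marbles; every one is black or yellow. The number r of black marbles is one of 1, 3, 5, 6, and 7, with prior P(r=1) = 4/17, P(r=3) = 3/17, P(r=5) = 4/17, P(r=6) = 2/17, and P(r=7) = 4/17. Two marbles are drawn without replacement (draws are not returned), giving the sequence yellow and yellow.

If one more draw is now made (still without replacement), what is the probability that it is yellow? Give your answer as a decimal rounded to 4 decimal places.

0.6797

Under each hypothesis, the probability of the observed sequence is: P(data | r = 1) = (7/8)(6/7) = 3/4; P(data | r = 3) = (5/8)(4/7) = 5/14; P(data | r = 5) = (3/8)(2/7) = 3/28; P(data | r = 6) = (2/8)(1/7) = 1/28; P(data | r = 7) = (1/8)(0/7) = 0.
Multiplying each by its prior: 4/17 · 3/4 = 3/17, 3/17 · 5/14 = 15/238, 4/17 · 3/28 = 3/119, 2/17 · 1/28 = 1/238, 4/17 · 0 = 0; summing to 32/119.
The posterior is then P(r = 1 | data) = 21/32, P(r = 3 | data) = 15/64, P(r = 5 | data) = 3/32, P(r = 6 | data) = 1/64, P(r = 7 | data) = 0.
The predictive probability is P(yellow next | data) = (5/6)(21/32) + (1/2)(15/64) + (1/6)(3/32) + (0)(1/64) = 87/128.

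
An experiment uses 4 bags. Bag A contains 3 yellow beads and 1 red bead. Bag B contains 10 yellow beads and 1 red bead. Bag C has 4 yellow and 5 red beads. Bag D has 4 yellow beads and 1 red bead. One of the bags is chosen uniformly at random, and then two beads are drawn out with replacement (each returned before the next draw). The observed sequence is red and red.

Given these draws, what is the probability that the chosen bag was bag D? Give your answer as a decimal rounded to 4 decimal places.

For each hypothesis, P(data | H) works out to: P(data | bag A) = (1/4)(1/4) = 0.0625; P(data | bag B) = (1/11)(1/11) = 0.0082645; P(data | bag C) = (5/9)(5/9) = 0.30864; P(data | bag D) = (1/5)(1/5) = 0.04.
Multiplying each by its prior: 1/4 · 0.0625 = 0.015625, 1/4 · 0.0082645 = 0.0020661, 1/4 · 0.30864 = 0.07716, 1/4 · 0.04 = 0.01; with total 0.10485.
So P(bag D | data) = (0.01) / (0.10485) = 0.095373.

0.0954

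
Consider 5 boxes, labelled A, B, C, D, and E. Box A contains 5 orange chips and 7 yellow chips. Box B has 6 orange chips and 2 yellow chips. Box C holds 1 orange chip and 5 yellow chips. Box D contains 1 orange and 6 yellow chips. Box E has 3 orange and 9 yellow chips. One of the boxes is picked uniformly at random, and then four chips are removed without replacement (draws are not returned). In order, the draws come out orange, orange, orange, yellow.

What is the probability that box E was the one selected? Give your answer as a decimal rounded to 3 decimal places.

0.025

Under each hypothesis, the probability of the observed sequence is: P(data | box A) = (5/12)(4/11)(3/10)(7/9) = 0.035354; P(data | box B) = (6/8)(5/7)(4/6)(2/5) = 0.14286; P(data | box C) = (1/6)(0/5) = 0; P(data | box D) = (1/7)(0/6) = 0; P(data | box E) = (3/12)(2/11)(1/10)(9/9) = 0.0045455.
Multiplying each by its prior: 1/5 · 0.035354 = 0.0070707, 1/5 · 0.14286 = 0.028571, 1/5 · 0 = 0, 1/5 · 0 = 0, 1/5 · 0.0045455 = 0.00090909; summing to 0.036551.
So P(box E | data) = (0.00090909) / (0.036551) = 0.024872.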